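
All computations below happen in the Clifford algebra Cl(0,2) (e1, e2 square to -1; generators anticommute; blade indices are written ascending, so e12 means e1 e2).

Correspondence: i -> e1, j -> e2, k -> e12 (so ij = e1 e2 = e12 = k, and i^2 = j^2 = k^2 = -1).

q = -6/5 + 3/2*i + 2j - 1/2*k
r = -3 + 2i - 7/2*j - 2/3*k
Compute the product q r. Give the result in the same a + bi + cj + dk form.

In blades: q = -6/5 + 3/2*e1 + 2*e2 - 1/2*e12, r = -3 + 2*e1 - 7/2*e2 - 2/3*e12.
Distribute q over r term by term (generator squares from the signature, products reordered to ascending indices): (-6/5)*r = 18/5 - 12/5*e1 + 21/5*e2 + 4/5*e12; (3/2*e1)*r = -3 - 9/2*e1 + e2 - 21/4*e12; (2*e2)*r = 7 - 4/3*e1 - 6*e2 - 4*e12; (-1/2*e12)*r = -1/3 - 7/4*e1 - e2 + 3/2*e12.
Sum: 109/15 - 599/60*e1 - 9/5*e2 - 139/20*e12; translating back through the correspondence:
Answer: 109/15 - 599/60*i - 9/5*j - 139/20*k


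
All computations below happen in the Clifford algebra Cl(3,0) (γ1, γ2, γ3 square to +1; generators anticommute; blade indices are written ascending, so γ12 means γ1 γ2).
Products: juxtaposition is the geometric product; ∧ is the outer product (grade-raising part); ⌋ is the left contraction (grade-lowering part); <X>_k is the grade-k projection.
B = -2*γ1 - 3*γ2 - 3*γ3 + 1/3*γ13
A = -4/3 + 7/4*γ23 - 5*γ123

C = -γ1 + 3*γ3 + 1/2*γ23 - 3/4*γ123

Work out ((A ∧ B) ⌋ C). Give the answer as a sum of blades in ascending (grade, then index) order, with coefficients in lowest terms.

step 1: 8/3*γ1 + 4*γ2 + 4*γ3 - 4/9*γ13 - 7/2*γ123
step 2: 161/24 - 5/3*γ2 + 2*γ3 - 3*γ12 + 3*γ13 - 2*γ23
Answer: 161/24 - 5/3*γ2 + 2*γ3 - 3*γ12 + 3*γ13 - 2*γ23


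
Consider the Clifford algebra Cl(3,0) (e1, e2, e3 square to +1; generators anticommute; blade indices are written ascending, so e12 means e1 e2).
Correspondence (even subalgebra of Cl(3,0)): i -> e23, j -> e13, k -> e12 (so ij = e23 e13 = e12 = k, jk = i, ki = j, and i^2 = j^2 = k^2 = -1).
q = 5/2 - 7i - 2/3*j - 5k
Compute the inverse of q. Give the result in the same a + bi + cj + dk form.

In blades: q = 5/2 - 5*e12 - 2/3*e13 - 7*e23.
With qbar = 5/2 + 5*e12 + 2/3*e13 + 7*e23 (scalar fixed, mapped units negated), q qbar = 2905/36 (the sum of squared coefficients), so q^-1 = qbar / (2905/36) = 18/581 + 36/581*e12 + 24/2905*e13 + 36/415*e23; translating back:
Answer: 18/581 + 36/415*i + 24/2905*j + 36/581*k


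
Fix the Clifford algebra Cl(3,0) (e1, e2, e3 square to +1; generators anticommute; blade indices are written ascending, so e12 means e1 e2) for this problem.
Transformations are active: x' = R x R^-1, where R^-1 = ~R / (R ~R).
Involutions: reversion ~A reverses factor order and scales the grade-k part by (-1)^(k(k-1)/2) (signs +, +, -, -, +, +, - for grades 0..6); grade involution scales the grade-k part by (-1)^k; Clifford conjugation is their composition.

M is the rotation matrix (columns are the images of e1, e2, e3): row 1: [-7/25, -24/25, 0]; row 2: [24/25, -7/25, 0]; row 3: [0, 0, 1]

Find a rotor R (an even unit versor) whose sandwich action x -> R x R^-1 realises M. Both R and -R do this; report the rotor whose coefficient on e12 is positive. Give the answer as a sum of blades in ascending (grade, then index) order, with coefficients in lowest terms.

Method: write R = a + b12*e12 + b13*e13 + b23*e23 with a^2 + b12^2 + b13^2 + b23^2 = 1 (so R^-1 = ~R). Expanding the columns R e_j ~R gives tr M = 4a^2 - 1 and, from the antisymmetric part, M21 - M12 = -4a*b12, M13 - M31 = 4a*b13, M32 - M23 = -4a*b23.
Here tr M = 11/25, so a^2 = (1 + tr M)/4 = 9/25 and a = ±3/5. Taking a = 3/5: M21 - M12 = 48/25, M13 - M31 = 0, M32 - M23 = 0, giving b12 = -4/5, b13 = 0, b23 = 0, i.e. R = 3/5 - 4/5*e12.
Its e12 coefficient is negative, so report the other preimage -R.
Answer: -3/5 + 4/5*e12. Uniqueness: Spin(3) -> SO(3) maps R and -R to the same rotation of trace 11/25; fixing the sign of the e12 coefficient removes the ambiguity.


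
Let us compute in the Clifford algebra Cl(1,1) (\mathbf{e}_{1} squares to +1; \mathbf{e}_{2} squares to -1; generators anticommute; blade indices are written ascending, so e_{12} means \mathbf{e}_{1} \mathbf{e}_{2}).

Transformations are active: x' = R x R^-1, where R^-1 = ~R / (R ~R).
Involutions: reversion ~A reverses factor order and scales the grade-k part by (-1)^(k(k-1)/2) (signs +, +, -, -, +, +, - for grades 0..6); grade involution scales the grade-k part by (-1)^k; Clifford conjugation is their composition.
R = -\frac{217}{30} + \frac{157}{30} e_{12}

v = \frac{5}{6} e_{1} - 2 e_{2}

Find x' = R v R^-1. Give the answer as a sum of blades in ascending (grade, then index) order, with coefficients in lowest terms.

~R = -\frac{217}{30} - \frac{157}{30} e_{12}, and R ~R = \frac{374}{15}, so R^-1 = ~R / (\frac{374}{15}).
R v = \frac{799}{180} e_{1} + \frac{1819}{180} e_{2}
Answer: -\frac{13499}{3960} e_{1} - \frac{15299}{3960} e_{2}


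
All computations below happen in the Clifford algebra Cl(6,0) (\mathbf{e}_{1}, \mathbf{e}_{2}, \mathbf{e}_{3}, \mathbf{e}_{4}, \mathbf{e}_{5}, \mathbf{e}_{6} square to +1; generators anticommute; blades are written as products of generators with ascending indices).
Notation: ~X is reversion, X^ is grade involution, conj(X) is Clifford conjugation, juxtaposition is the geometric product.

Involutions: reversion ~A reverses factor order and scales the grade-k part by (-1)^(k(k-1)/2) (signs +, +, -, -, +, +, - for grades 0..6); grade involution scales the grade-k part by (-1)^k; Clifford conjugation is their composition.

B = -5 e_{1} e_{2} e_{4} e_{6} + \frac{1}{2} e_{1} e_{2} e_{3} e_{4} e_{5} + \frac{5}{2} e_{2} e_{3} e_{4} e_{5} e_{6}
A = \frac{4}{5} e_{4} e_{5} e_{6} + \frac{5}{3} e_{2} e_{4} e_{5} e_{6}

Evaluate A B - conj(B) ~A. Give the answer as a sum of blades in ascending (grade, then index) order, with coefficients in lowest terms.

first term: -\frac{25}{6} e_{3} + \frac{25}{3} e_{1} e_{5} - 2 e_{2} e_{3} - 4 e_{1} e_{2} e_{5} - \frac{5}{6} e_{1} e_{3} e_{6} + \frac{2}{5} e_{1} e_{2} e_{3} e_{6}
second term: \frac{25}{6} e_{3} - \frac{25}{3} e_{1} e_{5} - 2 e_{2} e_{3} + 4 e_{1} e_{2} e_{5} - \frac{5}{6} e_{1} e_{3} e_{6} - \frac{2}{5} e_{1} e_{2} e_{3} e_{6}
Answer: -\frac{25}{3} e_{3} + \frac{50}{3} e_{1} e_{5} - 8 e_{1} e_{2} e_{5} + \frac{4}{5} e_{1} e_{2} e_{3} e_{6}


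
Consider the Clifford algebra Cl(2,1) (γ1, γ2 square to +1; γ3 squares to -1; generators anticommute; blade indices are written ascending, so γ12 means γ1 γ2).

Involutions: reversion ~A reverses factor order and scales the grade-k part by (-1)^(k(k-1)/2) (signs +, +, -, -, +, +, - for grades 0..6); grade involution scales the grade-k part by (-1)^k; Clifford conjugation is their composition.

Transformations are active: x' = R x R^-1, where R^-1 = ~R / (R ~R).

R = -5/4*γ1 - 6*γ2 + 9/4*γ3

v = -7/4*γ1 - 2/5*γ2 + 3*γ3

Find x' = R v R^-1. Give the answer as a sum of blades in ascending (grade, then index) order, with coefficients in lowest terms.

~R = -5/4*γ1 - 6*γ2 + 9/4*γ3, and R ~R = 65/2, so R^-1 = ~R / (65/2).
R v = -173/80 - 10*γ12 + 3/16*γ13 - 171/10*γ23
Answer: 1993/1040*γ1 + 779/650*γ2 - 17157/5200*γ3


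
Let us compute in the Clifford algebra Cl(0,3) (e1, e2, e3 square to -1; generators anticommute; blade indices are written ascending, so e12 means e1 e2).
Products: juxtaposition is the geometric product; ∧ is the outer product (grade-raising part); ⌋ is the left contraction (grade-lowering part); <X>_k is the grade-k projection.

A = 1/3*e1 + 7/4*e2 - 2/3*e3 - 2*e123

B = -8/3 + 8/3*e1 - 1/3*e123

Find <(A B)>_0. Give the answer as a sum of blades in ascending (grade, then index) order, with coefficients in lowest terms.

step 1: -2/9 - 8/9*e1 - 14/3*e2 + 16/9*e3 - 44/9*e12 + 43/36*e13 + 49/9*e23 + 16/3*e123
step 2: -2/9
Answer: -2/9


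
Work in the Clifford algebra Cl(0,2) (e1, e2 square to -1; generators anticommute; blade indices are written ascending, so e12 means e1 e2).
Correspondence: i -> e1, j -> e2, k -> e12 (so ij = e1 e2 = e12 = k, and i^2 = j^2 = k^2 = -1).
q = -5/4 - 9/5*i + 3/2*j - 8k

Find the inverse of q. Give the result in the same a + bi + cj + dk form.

In blades: q = -5/4 - 9/5*e1 + 3/2*e2 - 8*e12.
With qbar = -5/4 + 9/5*e1 - 3/2*e2 + 8*e12 (scalar fixed, mapped units negated), q qbar = 28421/400 (the sum of squared coefficients), so q^-1 = qbar / (28421/400) = -500/28421 + 720/28421*e1 - 600/28421*e2 + 3200/28421*e12; translating back:
Answer: -500/28421 + 720/28421*i - 600/28421*j + 3200/28421*k


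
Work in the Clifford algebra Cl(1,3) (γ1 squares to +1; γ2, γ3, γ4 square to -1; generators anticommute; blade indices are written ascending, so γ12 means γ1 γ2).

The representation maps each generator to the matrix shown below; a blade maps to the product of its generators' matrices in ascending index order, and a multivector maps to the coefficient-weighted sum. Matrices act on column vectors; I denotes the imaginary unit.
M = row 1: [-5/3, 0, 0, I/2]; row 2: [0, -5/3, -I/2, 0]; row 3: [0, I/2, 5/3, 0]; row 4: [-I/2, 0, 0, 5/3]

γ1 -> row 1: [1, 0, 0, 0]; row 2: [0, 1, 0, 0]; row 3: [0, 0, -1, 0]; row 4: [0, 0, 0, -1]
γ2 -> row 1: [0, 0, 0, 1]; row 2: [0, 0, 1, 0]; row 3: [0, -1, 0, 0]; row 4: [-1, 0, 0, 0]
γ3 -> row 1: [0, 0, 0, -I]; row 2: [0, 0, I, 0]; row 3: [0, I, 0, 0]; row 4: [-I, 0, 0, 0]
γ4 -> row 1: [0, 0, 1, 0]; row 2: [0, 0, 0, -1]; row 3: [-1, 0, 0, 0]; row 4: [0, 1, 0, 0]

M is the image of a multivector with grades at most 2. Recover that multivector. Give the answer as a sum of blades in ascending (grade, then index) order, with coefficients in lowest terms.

Method: the blade images are trace-orthogonal — tr(rho(e_A) rho(e_B)^-1) = 4 if A = B and 0 otherwise — and rho(e_A)^-1 = (e_A)^2 * rho(e_A) with (e_A)^2 = +1 or -1, so the coefficient of e_A in the preimage is (e_A)^2 * tr(M rho(e_A))/4.
Nonzero projections over blades of grade <= 2: γ1: (γ1)^2 = +1, tr(M rho(γ1)) = -20/3, coefficient -5/3; γ13: (γ13)^2 = +1, tr(M rho(γ13)) = -2, coefficient -1/2. Every other blade of grade <= 2 projects to 0.
Answer: -5/3*γ1 - 1/2*γ13


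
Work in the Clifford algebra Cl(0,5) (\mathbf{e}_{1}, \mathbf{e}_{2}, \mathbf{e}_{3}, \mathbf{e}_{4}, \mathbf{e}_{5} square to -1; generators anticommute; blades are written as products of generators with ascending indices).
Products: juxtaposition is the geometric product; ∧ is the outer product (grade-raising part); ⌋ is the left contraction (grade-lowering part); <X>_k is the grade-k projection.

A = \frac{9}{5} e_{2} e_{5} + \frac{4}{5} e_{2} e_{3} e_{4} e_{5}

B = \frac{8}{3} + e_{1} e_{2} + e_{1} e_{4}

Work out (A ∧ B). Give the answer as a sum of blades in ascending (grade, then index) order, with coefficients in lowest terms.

step 1: \frac{24}{5} e_{2} e_{5} - \frac{9}{5} e_{1} e_{2} e_{4} e_{5} + \frac{32}{15} e_{2} e_{3} e_{4} e_{5}
Answer: \frac{24}{5} e_{2} e_{5} - \frac{9}{5} e_{1} e_{2} e_{4} e_{5} + \frac{32}{15} e_{2} e_{3} e_{4} e_{5}


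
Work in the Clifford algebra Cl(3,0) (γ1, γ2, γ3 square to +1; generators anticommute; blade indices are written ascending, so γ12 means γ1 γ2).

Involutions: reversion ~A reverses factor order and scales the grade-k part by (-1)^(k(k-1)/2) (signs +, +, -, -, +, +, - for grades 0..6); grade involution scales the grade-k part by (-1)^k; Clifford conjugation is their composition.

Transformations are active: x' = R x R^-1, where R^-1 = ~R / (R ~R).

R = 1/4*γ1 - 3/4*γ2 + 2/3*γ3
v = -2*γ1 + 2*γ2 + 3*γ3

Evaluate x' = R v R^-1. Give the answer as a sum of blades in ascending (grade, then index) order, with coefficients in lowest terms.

~R = 1/4*γ1 - 3/4*γ2 + 2/3*γ3, and R ~R = 77/72, so R^-1 = ~R / (77/72).
R v = -γ12 + 25/12*γ13 - 43/12*γ23
Answer: 2*γ1 - 2*γ2 - 3*γ3


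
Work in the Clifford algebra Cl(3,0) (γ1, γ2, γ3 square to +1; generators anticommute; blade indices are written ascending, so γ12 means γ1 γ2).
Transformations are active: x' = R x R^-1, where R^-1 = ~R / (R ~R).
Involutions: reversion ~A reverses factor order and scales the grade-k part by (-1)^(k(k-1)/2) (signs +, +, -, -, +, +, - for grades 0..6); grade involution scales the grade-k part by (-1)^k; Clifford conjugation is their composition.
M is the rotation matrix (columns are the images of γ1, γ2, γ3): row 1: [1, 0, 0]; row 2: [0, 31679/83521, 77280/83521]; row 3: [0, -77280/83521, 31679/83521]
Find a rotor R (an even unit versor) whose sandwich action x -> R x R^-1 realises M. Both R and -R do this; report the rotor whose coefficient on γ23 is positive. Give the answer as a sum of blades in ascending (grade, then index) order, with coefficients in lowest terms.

Method: write R = a + b12*γ12 + b13*γ13 + b23*γ23 with a^2 + b12^2 + b13^2 + b23^2 = 1 (so R^-1 = ~R). Expanding the columns R e_j ~R gives tr M = 4a^2 - 1 and, from the antisymmetric part, M21 - M12 = -4a*b12, M13 - M31 = 4a*b13, M32 - M23 = -4a*b23.
Here tr M = 146879/83521, so a^2 = (1 + tr M)/4 = 57600/83521 and a = ±240/289. Taking a = 240/289: M21 - M12 = 0, M13 - M31 = 0, M32 - M23 = -154560/83521, giving b12 = 0, b13 = 0, b23 = 161/289, i.e. R = 240/289 + 161/289*γ23.
Its γ23 coefficient is already positive.
Answer: 240/289 + 161/289*γ23. Key observation: the double cover Spin(3) -> SO(3) sends R and -R to the same matrix (trace 146879/83521 here), so the stated sign of the γ23 coefficient is what selects one sheet.


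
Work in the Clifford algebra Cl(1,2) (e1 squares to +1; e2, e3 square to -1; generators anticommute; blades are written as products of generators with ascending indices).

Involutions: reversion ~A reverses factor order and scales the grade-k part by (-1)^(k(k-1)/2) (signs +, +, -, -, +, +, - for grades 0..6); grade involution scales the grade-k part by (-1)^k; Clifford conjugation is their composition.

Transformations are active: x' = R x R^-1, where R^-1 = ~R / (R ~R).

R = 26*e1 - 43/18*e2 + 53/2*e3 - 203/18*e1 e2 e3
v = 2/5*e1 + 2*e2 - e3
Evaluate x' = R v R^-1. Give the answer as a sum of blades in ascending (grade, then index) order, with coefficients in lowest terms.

~R = 26*e1 - 43/18*e2 + 53/2*e3 + 203/18*e1 e2 e3, and R ~R = 10285/108, so R^-1 = ~R / (10285/108).
R v = 3751/90 + 3751/90*e1 e2 - 2662/45*e1 e3 - 4961/90*e2 e3
Answer: 2656/75*e1 + 248/25*e2 + 511/15*e3


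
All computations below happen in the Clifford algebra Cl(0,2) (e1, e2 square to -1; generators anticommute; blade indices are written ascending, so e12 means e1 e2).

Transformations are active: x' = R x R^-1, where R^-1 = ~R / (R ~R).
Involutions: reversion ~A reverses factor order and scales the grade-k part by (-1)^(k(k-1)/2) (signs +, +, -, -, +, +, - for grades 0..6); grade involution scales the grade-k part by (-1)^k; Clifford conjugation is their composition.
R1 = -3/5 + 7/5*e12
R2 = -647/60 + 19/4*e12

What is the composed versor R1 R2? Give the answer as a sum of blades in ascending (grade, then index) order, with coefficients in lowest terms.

Distribute over the terms of R1 (each basis-blade product reordered to ascending indices, repeated generators contracted through their squares):
(-3/5) R2 = 647/100 - 57/20*e12
(7/5*e12) R2 = -133/20 - 4529/300*e12
Summing the partial products and collecting blades:
Answer: -9/50 - 1346/75*e12


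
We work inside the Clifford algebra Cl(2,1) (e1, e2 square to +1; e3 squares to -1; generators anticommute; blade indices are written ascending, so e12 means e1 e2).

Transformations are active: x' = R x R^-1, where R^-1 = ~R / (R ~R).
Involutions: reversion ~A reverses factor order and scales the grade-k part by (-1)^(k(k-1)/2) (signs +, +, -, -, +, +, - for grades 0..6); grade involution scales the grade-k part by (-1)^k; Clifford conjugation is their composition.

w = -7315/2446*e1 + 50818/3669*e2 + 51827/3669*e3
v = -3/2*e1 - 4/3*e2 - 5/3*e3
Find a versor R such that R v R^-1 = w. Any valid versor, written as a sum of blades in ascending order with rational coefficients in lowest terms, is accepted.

The midline construction: v and w both square to 5/4, so reflecting in their sum -5492/1223*e1 + 45926/3669*e2 + 45712/3669*e3 exchanges them.
Answer: -5492/1223*e1 + 45926/3669*e2 + 45712/3669*e3


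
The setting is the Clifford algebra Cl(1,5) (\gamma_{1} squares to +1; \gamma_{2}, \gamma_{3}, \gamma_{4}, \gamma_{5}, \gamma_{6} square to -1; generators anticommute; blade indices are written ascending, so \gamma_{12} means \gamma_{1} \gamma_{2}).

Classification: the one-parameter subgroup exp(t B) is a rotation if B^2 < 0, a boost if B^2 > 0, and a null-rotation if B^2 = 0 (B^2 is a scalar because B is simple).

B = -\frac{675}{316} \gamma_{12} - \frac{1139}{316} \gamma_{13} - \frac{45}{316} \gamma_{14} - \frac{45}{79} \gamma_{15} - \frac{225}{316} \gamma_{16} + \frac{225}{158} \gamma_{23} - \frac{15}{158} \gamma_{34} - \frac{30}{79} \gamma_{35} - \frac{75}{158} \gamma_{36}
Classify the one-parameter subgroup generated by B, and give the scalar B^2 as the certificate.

B^2 term by term: the squares give (-\frac{675}{316})^2*(\gamma_{12})^2 + (-\frac{1139}{316})^2*(\gamma_{13})^2 + (-\frac{45}{316})^2*(\gamma_{14})^2 + (-\frac{45}{79})^2*(\gamma_{15})^2 + (-\frac{225}{316})^2*(\gamma_{16})^2 + (\frac{225}{158})^2*(\gamma_{23})^2 + (-\frac{15}{158})^2*(\gamma_{34})^2 + (-\frac{30}{79})^2*(\gamma_{35})^2 + (-\frac{75}{158})^2*(\gamma_{36})^2 = \frac{455625}{99856}*(+1) + \frac{1297321}{99856}*(+1) + \frac{2025}{99856}*(+1) + \frac{2025}{6241}*(+1) + \frac{50625}{99856}*(+1) + \frac{50625}{24964}*(-1) + \frac{225}{24964}*(-1) + \frac{900}{6241}*(-1) + \frac{5625}{24964}*(-1) = 16 (each basis 2-blade squares to minus the product of its generators' squares); cross terms between blades sharing an index anticommute and cancel; the commuting (index-disjoint) pairs give grade-4 terms 2*c*c'*(blade product), which cancel blade by blade — \gamma_{1234}: \frac{10125}{24964} - \frac{10125}{24964} = 0; \gamma_{1235}: \frac{10125}{6241} - \frac{10125}{6241} = 0; \gamma_{1236}: \frac{50625}{24964} - \frac{50625}{24964} = 0; \gamma_{1345}: -\frac{675}{6241} + \frac{675}{6241} = 0; \gamma_{1346}: -\frac{3375}{24964} + \frac{3375}{24964} = 0; \gamma_{1356}: -\frac{3375}{6241} + \frac{3375}{6241} = 0 — confirming B is simple. So B^2 = 16.
Answer: boost, certificate B^2 = 16. One invariant decides it: the square 16 survives every conjugation, and its sign is exactly the classification.


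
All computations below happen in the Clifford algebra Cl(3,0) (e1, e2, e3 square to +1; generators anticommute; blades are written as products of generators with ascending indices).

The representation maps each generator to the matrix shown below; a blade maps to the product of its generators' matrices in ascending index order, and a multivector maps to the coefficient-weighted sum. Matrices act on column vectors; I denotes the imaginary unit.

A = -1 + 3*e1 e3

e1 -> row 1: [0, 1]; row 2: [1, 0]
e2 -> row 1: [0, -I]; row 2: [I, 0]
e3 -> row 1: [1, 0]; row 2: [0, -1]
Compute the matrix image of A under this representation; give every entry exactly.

Bivector images (products of the table entries): rho(e1 e3) = rho(e1)rho(e3) = row 1: [0, -1]; row 2: [1, 0].
M = (-1)*1 + (3)*rho(e1 e3), summed entrywise (1 is the identity matrix):
Answer: row 1: [-1, -3]; row 2: [3, -1]


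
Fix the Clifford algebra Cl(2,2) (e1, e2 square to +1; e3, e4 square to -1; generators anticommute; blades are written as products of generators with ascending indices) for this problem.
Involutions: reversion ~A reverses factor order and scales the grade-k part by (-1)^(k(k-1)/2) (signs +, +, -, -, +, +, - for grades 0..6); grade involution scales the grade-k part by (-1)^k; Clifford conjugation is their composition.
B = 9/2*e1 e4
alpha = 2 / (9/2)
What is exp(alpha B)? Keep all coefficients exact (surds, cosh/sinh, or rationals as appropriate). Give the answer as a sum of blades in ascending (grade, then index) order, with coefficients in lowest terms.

B^2 = (9/2)^2*(e1 e4)^2 = 81/4*(+1) = 81/4 (a basis 2-blade squares to minus the product of its generators' squares).
B^2 = 81/4 — the positive square puts this in the hyperbolic regime; l = 9/2, alpha*l = 2, so exp(alpha B) = cosh(2) + (sinh(2)/(9/2))*B = cosh(2) + (2*sinh(2)/9)*B.
Answer: cosh(2) + sinh(2)*e1 e4


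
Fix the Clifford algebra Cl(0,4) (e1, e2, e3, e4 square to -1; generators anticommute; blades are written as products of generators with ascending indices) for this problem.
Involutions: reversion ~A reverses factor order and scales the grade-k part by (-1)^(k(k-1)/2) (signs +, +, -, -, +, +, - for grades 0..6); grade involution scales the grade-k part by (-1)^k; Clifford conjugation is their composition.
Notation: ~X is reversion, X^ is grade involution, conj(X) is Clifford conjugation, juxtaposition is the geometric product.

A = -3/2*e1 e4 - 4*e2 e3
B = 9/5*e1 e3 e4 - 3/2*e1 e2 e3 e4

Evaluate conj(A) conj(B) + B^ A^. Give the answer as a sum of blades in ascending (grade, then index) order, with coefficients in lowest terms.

first term: 27/10*e3 + 6*e1 e4 + 9/4*e2 e3 - 36/5*e1 e2 e4
second term: 27/10*e3 - 6*e1 e4 - 9/4*e2 e3 + 36/5*e1 e2 e4
Answer: 27/5*e3


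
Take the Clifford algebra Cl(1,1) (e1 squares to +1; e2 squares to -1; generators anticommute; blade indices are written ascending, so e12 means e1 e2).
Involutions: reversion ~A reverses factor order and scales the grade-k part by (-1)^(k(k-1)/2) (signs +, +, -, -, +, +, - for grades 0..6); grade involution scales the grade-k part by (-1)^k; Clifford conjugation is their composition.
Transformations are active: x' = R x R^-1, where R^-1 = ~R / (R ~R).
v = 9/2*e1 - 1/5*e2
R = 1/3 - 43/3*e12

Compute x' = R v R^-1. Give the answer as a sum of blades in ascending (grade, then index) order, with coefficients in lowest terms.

~R = 1/3 + 43/3*e12, and R ~R = -616/3, so R^-1 = ~R / (-616/3).
R v = -41/30*e1 + 1933/30*e2
Answer: -41539/9240*e1 - 17/1848*e2


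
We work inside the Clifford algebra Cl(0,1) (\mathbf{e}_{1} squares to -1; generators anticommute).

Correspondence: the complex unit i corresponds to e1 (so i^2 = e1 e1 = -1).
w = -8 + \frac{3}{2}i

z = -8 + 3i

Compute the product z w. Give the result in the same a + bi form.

In blades: z = -8 + 3 e_{1}, w = -8 + \frac{3}{2} e_{1}.
Distribute z over w term by term (generator squares from the signature, products reordered to ascending indices): (-8)*w = 64 - 12 e_{1}; (3 e_{1})*w = -\frac{9}{2} - 24 e_{1}.
Sum: \frac{119}{2} - 36 e_{1}; translating back through the correspondence:
Answer: \frac{119}{2} - 36i


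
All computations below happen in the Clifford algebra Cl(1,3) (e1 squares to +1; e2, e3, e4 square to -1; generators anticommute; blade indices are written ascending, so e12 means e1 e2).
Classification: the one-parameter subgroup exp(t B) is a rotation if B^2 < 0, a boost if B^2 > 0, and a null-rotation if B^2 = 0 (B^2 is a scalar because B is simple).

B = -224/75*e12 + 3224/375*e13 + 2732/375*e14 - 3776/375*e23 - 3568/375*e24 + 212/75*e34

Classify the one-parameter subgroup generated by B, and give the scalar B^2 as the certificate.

B^2 term by term: the squares give (-224/75)^2*(e12)^2 + (3224/375)^2*(e13)^2 + (2732/375)^2*(e14)^2 + (-3776/375)^2*(e23)^2 + (-3568/375)^2*(e24)^2 + (212/75)^2*(e34)^2 = 50176/5625*(+1) + 10394176/140625*(+1) + 7463824/140625*(+1) + 14258176/140625*(-1) + 12730624/140625*(-1) + 44944/5625*(-1) = -64 (each basis 2-blade squares to minus the product of its generators' squares); cross terms between blades sharing an index anticommute and cancel; the commuting (index-disjoint) pairs give grade-4 terms 2*c*c'*(blade product), which cancel blade by blade — e1234: -94976/5625 + 23006464/140625 - 20632064/140625 = 0 — confirming B is simple. So B^2 = -64.
Answer: rotation, certificate B^2 = -64. The invariant at work: B^2 = -64 is unchanged by conjugation, hence its sign classifies the subgroup whatever basis B is written in.


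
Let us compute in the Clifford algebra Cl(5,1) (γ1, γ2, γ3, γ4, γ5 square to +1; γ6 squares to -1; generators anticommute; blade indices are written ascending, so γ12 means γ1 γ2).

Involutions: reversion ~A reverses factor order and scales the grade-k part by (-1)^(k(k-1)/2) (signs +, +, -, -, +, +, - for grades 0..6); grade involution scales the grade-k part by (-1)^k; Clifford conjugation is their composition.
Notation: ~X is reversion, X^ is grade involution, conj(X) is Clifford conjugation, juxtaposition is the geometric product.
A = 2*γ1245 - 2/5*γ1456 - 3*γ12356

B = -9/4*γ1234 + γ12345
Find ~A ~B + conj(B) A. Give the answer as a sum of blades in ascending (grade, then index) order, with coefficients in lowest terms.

first term: 2*γ3 - 9/2*γ35 - 3*γ46 - 2/5*γ236 - 27/4*γ456 - 9/10*γ2356
second term: -2*γ3 + 9/2*γ35 - 3*γ46 - 2/5*γ236 + 27/4*γ456 - 9/10*γ2356
Answer: -6*γ46 - 4/5*γ236 - 9/5*γ2356


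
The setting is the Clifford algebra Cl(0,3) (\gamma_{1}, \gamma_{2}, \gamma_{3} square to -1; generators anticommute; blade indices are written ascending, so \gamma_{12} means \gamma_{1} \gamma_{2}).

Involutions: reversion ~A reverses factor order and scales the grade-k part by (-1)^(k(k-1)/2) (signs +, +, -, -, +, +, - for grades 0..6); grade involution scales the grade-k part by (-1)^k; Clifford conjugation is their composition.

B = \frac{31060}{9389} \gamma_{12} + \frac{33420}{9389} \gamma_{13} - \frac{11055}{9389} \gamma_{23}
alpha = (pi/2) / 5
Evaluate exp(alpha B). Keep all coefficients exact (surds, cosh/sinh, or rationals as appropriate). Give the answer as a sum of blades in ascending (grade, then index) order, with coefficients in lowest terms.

B^2 term by term: the squares give (\frac{31060}{9389})^2*(\gamma_{12})^2 + (\frac{33420}{9389})^2*(\gamma_{13})^2 + (-\frac{11055}{9389})^2*(\gamma_{23})^2 = \frac{964723600}{88153321}*(-1) + \frac{1116896400}{88153321}*(-1) + \frac{122213025}{88153321}*(-1) = -25 (each basis 2-blade squares to minus the product of its generators' squares); cross terms between blades sharing an index anticommute and cancel. So B^2 = -25.
B^2 = -25 — the negative square puts this in the circular regime; l = 5, alpha*l = \frac{\pi}{2}, so exp(alpha B) = cos(\frac{\pi}{2}) + (sin(\frac{\pi}{2})/5)*B = 0 + (\frac{1}{5})*B.
Answer: \frac{6212}{9389} \gamma_{12} + \frac{6684}{9389} \gamma_{13} - \frac{2211}{9389} \gamma_{23}


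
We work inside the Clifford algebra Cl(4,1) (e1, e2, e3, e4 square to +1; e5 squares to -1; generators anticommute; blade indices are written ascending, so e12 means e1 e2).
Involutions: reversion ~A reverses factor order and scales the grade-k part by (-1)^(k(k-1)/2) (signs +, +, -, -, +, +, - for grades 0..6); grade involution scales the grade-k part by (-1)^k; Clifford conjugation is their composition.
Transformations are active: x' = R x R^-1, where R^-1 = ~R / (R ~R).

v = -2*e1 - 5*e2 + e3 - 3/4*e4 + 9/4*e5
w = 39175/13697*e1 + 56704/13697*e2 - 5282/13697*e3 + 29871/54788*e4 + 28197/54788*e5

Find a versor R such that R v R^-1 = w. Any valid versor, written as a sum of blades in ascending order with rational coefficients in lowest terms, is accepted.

Why this works: both vectors square to 51/2, so q(v) = q(w) and R = v + w = 11781/13697*e1 - 11781/13697*e2 + 8415/13697*e3 - 2805/13697*e4 + 75735/27394*e5 carries v to w — its own direction survives, the complement (v - w)/2 flips.
Answer: 11781/13697*e1 - 11781/13697*e2 + 8415/13697*e3 - 2805/13697*e4 + 75735/27394*e5


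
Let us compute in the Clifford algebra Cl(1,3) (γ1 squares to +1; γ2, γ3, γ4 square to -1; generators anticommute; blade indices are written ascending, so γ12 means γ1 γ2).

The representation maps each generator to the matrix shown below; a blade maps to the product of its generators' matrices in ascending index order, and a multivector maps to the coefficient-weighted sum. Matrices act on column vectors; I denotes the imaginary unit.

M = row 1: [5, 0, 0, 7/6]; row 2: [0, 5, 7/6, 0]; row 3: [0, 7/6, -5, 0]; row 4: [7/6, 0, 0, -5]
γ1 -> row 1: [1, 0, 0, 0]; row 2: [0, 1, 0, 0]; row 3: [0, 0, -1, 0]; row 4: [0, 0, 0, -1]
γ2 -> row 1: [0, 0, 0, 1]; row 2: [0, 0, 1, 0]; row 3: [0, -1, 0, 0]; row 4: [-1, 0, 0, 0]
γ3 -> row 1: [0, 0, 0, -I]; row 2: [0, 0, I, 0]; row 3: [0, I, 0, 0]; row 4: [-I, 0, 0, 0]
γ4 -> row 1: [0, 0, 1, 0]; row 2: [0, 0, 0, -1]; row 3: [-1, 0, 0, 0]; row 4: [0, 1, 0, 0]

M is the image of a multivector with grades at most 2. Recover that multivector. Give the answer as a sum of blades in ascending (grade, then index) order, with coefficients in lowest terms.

Method: the blade images are trace-orthogonal — tr(rho(e_A) rho(e_B)^-1) = 4 if A = B and 0 otherwise — and rho(e_A)^-1 = (e_A)^2 * rho(e_A) with (e_A)^2 = +1 or -1, so the coefficient of e_A in the preimage is (e_A)^2 * tr(M rho(e_A))/4.
Nonzero projections over blades of grade <= 2: γ1: (γ1)^2 = +1, tr(M rho(γ1)) = 20, coefficient 5; γ12: (γ12)^2 = +1, tr(M rho(γ12)) = 14/3, coefficient 7/6. Every other blade of grade <= 2 projects to 0.
Answer: 5*γ1 + 7/6*γ12


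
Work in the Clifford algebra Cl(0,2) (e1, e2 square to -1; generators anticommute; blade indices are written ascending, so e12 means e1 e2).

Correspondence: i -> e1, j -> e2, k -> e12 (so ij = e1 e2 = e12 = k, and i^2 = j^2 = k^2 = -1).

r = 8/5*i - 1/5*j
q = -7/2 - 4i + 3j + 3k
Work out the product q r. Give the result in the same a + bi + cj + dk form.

In blades: q = -7/2 - 4*e1 + 3*e2 + 3*e12, r = 8/5*e1 - 1/5*e2.
Distribute q over r term by term (generator squares from the signature, products reordered to ascending indices): (-7/2)*r = -28/5*e1 + 7/10*e2; (-4*e1)*r = 32/5 + 4/5*e12; (3*e2)*r = 3/5 - 24/5*e12; (3*e12)*r = 3/5*e1 + 24/5*e2.
Sum: 7 - 5*e1 + 11/2*e2 - 4*e12; translating back through the correspondence:
Answer: 7 - 5i + 11/2*j - 4k


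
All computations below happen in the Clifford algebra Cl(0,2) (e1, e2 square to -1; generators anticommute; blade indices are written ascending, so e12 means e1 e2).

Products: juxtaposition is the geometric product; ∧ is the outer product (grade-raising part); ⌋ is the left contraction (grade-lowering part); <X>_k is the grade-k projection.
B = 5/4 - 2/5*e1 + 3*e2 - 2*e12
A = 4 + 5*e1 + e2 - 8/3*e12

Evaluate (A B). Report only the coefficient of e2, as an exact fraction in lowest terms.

step 1: -4/3 + 213/20*e1 + 1459/60*e2 + 61/15*e12
Answer: 1459/60


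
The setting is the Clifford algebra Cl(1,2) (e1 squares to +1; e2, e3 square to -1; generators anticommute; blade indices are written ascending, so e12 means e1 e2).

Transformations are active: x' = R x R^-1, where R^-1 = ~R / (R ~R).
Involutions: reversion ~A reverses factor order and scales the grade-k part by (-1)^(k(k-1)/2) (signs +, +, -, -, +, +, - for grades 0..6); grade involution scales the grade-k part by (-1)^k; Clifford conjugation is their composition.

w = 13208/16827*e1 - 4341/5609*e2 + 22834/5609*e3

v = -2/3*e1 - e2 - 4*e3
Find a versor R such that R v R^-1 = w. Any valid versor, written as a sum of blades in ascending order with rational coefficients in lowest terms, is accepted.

Reasoning: v^2 = w^2 = -149/9 since conjugation preserves the quadratic form; R = v + w = 1990/16827*e1 - 9950/5609*e2 + 398/5609*e3 is then valid when invertible, keeping its own part and reversing (v - w)/2.
Answer: 1990/16827*e1 - 9950/5609*e2 + 398/5609*e3


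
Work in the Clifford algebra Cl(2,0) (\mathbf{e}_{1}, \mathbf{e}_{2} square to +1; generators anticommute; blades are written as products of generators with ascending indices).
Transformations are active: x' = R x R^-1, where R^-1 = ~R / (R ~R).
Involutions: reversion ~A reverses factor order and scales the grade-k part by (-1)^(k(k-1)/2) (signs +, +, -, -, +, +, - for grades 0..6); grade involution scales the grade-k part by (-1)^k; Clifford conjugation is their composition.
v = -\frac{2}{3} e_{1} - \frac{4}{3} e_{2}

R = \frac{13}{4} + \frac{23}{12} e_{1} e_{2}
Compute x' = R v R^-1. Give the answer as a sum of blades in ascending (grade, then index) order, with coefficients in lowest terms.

~R = \frac{13}{4} - \frac{23}{12} e_{1} e_{2}, and R ~R = \frac{1025}{72}, so R^-1 = ~R / (\frac{1025}{72}).
R v = -\frac{85}{18} e_{1} - \frac{55}{18} e_{2}
Answer: -\frac{916}{615} e_{1} - \frac{38}{615} e_{2}


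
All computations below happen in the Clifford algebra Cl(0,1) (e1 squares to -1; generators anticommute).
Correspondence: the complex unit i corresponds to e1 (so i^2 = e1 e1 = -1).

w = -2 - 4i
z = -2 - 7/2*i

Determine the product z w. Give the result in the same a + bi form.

In blades: z = -2 - 7/2*e1, w = -2 - 4*e1.
Distribute z over w term by term (generator squares from the signature, products reordered to ascending indices): (-2)*w = 4 + 8*e1; (-7/2*e1)*w = -14 + 7*e1.
Sum: -10 + 15*e1; translating back through the correspondence:
Answer: -10 + 15i


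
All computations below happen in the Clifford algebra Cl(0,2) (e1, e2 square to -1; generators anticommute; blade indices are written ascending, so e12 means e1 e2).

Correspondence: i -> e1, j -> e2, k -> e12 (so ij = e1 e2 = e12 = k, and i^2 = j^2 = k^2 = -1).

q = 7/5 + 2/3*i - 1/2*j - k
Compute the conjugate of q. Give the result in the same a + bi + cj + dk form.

In blades: q = 7/5 + 2/3*e1 - 1/2*e2 - e12.
Conjugation here is Clifford conjugation: the scalar is fixed and the grade-1 and grade-2 blades all flip sign, giving 7/5 - 2/3*e1 + 1/2*e2 + e12; translating back:
Answer: 7/5 - 2/3*i + 1/2*j + k


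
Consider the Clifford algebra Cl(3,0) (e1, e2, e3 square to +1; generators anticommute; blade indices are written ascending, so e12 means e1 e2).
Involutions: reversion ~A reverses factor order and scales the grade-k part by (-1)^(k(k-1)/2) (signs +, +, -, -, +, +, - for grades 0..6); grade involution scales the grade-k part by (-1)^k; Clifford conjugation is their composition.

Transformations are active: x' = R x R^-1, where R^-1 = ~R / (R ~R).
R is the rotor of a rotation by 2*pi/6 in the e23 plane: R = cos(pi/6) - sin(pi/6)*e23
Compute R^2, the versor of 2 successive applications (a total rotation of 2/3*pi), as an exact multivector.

Rotor phase runs at HALF the rotation angle; powers of one rotor simply add phase, so after 2 steps in e23 the phase is 2*pi/6 = pi/3 and R^2 = cos(pi/3) - sin(pi/3)*e23.
cos(pi/3) = 1/2 and sin(pi/3) = sqrt(3)/2, so R^2 = 1/2 - sqrt(3)/2*e23. The net rotation is 2/3*pi; the rotor keeps the half-angle phase exactly.
Answer: 1/2 - sqrt(3)/2*e23


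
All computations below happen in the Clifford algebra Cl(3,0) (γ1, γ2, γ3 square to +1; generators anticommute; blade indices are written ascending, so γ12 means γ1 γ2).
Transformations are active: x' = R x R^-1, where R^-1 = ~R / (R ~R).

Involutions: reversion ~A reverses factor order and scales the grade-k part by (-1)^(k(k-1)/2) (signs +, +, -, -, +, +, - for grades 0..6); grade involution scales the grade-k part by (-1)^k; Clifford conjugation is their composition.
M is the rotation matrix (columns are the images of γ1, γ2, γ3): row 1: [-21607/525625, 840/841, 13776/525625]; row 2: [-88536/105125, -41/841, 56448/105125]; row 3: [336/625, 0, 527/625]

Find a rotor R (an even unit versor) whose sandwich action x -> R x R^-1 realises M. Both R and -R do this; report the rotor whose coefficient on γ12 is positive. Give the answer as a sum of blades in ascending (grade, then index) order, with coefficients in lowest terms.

Method: write R = a + b12*γ12 + b13*γ13 + b23*γ23 with a^2 + b12^2 + b13^2 + b23^2 = 1 (so R^-1 = ~R). Expanding the columns R e_j ~R gives tr M = 4a^2 - 1 and, from the antisymmetric part, M21 - M12 = -4a*b12, M13 - M31 = 4a*b13, M32 - M23 = -4a*b23.
Here tr M = 15839/21025, so a^2 = (1 + tr M)/4 = 9216/21025 and a = ±96/145. Taking a = 96/145: M21 - M12 = -193536/105125, M13 - M31 = -10752/21025, M32 - M23 = -56448/105125, giving b12 = 504/725, b13 = -28/145, b23 = 147/725, i.e. R = 96/145 + 504/725*γ12 - 28/145*γ13 + 147/725*γ23.
Its γ12 coefficient is already positive.
Answer: 96/145 + 504/725*γ12 - 28/145*γ13 + 147/725*γ23. Recall the cover is two-to-one: with M of trace 15839/21025, both preimages act alike, and the stated γ12 sign chooses the sheet.


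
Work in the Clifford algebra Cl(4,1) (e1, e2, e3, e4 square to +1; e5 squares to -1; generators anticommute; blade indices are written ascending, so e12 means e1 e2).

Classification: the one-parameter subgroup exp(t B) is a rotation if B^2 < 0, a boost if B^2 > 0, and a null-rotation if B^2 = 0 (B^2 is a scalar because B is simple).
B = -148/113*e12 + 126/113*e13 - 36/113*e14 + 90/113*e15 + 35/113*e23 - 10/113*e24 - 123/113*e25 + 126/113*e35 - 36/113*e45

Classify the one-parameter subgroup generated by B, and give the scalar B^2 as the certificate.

B^2 term by term: the squares give (-148/113)^2*(e12)^2 + (126/113)^2*(e13)^2 + (-36/113)^2*(e14)^2 + (90/113)^2*(e15)^2 + (35/113)^2*(e23)^2 + (-10/113)^2*(e24)^2 + (-123/113)^2*(e25)^2 + (126/113)^2*(e35)^2 + (-36/113)^2*(e45)^2 = 21904/12769*(-1) + 15876/12769*(-1) + 1296/12769*(-1) + 8100/12769*(+1) + 1225/12769*(-1) + 100/12769*(-1) + 15129/12769*(+1) + 15876/12769*(+1) + 1296/12769*(+1) = 0 (each basis 2-blade squares to minus the product of its generators' squares); cross terms between blades sharing an index anticommute and cancel; the commuting (index-disjoint) pairs give grade-4 terms 2*c*c'*(blade product), which cancel blade by blade — e1234: 2520/12769 - 2520/12769 = 0; e1235: -37296/12769 + 30996/12769 + 6300/12769 = 0; e1245: 10656/12769 - 8856/12769 - 1800/12769 = 0; e1345: -9072/12769 + 9072/12769 = 0; e2345: -2520/12769 + 2520/12769 = 0 — confirming B is simple. So B^2 = 0.
Answer: null-rotation, certificate B^2 = 0. Check the certificate: B^2 = 0, and that sign is decisive whatever form B takes.


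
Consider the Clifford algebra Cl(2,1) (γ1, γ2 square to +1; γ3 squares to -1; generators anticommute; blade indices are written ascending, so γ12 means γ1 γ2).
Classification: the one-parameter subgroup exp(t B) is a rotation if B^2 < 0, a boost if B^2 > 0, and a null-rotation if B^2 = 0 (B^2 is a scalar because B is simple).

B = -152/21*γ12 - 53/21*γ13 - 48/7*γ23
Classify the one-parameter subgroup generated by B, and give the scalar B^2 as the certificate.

B^2 term by term: the squares give (-152/21)^2*(γ12)^2 + (-53/21)^2*(γ13)^2 + (-48/7)^2*(γ23)^2 = 23104/441*(-1) + 2809/441*(+1) + 2304/49*(+1) = 1 (each basis 2-blade squares to minus the product of its generators' squares); cross terms between blades sharing an index anticommute and cancel. So B^2 = 1.
Answer: boost, certificate B^2 = 1. No conjugation can change B^2 = 1; the sign gives the class.


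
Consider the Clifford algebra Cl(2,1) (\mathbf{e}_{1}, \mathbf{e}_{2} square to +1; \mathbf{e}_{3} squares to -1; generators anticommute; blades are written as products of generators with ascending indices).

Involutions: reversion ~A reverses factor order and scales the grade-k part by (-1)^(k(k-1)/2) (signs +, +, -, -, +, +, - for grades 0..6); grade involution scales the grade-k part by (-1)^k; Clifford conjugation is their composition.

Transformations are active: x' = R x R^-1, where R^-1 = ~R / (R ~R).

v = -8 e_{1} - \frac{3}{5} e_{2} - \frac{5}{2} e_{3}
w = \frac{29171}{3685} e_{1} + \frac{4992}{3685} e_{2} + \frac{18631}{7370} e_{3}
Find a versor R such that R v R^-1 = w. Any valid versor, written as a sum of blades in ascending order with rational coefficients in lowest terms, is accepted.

Reasoning: v^2 = w^2 = \frac{5811}{100} since conjugation preserves the quadratic form; R = v + w = -\frac{309}{3685} e_{1} + \frac{2781}{3685} e_{2} + \frac{103}{3685} e_{3} is then valid when invertible, keeping its own part and reversing (v - w)/2.
Answer: -\frac{309}{3685} e_{1} + \frac{2781}{3685} e_{2} + \frac{103}{3685} e_{3}


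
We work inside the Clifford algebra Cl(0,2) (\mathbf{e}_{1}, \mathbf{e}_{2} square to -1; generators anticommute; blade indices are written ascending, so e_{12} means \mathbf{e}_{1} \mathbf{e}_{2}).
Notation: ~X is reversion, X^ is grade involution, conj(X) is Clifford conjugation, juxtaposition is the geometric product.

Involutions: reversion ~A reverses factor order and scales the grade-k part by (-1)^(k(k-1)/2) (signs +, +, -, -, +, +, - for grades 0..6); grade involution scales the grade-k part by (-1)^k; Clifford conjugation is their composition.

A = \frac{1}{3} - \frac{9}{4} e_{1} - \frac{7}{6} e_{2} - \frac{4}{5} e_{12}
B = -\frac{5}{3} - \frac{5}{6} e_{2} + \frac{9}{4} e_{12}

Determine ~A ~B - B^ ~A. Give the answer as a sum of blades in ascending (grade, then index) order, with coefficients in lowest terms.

first term: \frac{49}{180} + \frac{169}{24} e_{1} - \frac{163}{48} e_{2} - \frac{5}{24} e_{12}
second term: -\frac{83}{60} + \frac{169}{24} e_{1} - \frac{409}{144} e_{2} + \frac{31}{24} e_{12}
Answer: \frac{149}{90} - \frac{5}{9} e_{2} - \frac{3}{2} e_{12}
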